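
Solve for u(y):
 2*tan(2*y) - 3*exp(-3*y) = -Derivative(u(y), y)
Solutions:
 u(y) = C1 - log(tan(2*y)^2 + 1)/2 - exp(-3*y)


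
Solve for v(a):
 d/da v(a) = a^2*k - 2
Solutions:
 v(a) = C1 + a^3*k/3 - 2*a


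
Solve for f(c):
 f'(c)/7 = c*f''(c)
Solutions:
 f(c) = C1 + C2*c^(8/7)


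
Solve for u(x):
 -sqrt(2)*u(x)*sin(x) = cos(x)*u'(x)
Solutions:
 u(x) = C1*cos(x)^(sqrt(2))


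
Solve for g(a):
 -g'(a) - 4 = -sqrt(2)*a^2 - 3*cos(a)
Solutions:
 g(a) = C1 + sqrt(2)*a^3/3 - 4*a + 3*sin(a)


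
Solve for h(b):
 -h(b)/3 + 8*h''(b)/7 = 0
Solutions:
 h(b) = C1*exp(-sqrt(42)*b/12) + C2*exp(sqrt(42)*b/12)


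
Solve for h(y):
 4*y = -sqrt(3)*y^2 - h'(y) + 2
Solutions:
 h(y) = C1 - sqrt(3)*y^3/3 - 2*y^2 + 2*y


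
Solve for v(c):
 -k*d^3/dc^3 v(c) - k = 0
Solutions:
 v(c) = C1 + C2*c + C3*c^2 - c^3/6


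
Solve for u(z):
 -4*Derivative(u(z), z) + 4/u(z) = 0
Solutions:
 u(z) = -sqrt(C1 + 2*z)
 u(z) = sqrt(C1 + 2*z)


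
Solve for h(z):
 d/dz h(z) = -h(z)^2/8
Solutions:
 h(z) = 8/(C1 + z)


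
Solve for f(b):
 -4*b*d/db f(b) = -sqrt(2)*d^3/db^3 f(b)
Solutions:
 f(b) = C1 + Integral(C2*airyai(sqrt(2)*b) + C3*airybi(sqrt(2)*b), b)


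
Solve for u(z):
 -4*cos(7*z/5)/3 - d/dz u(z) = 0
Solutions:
 u(z) = C1 - 20*sin(7*z/5)/21


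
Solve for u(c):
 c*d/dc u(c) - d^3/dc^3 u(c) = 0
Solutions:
 u(c) = C1 + Integral(C2*airyai(c) + C3*airybi(c), c)


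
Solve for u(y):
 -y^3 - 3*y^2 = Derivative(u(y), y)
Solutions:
 u(y) = C1 - y^4/4 - y^3


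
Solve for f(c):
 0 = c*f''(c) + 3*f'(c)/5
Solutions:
 f(c) = C1 + C2*c^(2/5)


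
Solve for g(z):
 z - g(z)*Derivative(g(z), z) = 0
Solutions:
 g(z) = -sqrt(C1 + z^2)
 g(z) = sqrt(C1 + z^2)


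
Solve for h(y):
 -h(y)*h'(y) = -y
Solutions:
 h(y) = -sqrt(C1 + y^2)
 h(y) = sqrt(C1 + y^2)


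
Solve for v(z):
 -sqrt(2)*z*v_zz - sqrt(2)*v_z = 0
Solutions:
 v(z) = C1 + C2*log(z)


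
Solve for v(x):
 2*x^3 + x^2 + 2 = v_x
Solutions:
 v(x) = C1 + x^4/2 + x^3/3 + 2*x


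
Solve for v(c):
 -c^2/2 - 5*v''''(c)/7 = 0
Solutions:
 v(c) = C1 + C2*c + C3*c^2 + C4*c^3 - 7*c^6/3600


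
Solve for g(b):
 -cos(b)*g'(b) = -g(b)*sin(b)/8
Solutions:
 g(b) = C1/cos(b)^(1/8)


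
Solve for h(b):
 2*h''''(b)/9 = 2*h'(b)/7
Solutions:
 h(b) = C1 + C4*exp(21^(2/3)*b/7) + (C2*sin(3*3^(1/6)*7^(2/3)*b/14) + C3*cos(3*3^(1/6)*7^(2/3)*b/14))*exp(-21^(2/3)*b/14)


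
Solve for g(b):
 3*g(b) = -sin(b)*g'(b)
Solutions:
 g(b) = C1*(cos(b) + 1)^(3/2)/(cos(b) - 1)^(3/2)


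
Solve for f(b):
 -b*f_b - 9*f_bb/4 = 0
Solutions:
 f(b) = C1 + C2*erf(sqrt(2)*b/3)


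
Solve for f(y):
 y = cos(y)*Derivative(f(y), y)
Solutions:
 f(y) = C1 + Integral(y/cos(y), y)


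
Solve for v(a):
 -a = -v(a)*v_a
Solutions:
 v(a) = -sqrt(C1 + a^2)
 v(a) = sqrt(C1 + a^2)


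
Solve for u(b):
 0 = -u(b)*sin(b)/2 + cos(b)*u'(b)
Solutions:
 u(b) = C1/sqrt(cos(b))


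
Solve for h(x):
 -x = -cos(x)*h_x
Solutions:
 h(x) = C1 + Integral(x/cos(x), x)


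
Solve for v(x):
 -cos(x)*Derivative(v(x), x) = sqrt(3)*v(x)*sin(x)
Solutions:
 v(x) = C1*cos(x)^(sqrt(3))


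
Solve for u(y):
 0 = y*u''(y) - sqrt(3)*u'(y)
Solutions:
 u(y) = C1 + C2*y^(1 + sqrt(3))


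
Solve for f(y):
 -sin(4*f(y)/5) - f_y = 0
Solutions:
 y + 5*log(cos(4*f(y)/5) - 1)/8 - 5*log(cos(4*f(y)/5) + 1)/8 = C1


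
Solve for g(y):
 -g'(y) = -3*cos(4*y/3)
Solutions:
 g(y) = C1 + 9*sin(4*y/3)/4


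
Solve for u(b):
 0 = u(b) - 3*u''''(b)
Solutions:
 u(b) = C1*exp(-3^(3/4)*b/3) + C2*exp(3^(3/4)*b/3) + C3*sin(3^(3/4)*b/3) + C4*cos(3^(3/4)*b/3)


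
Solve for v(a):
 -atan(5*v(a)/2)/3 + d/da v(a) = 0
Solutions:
 Integral(1/atan(5*_y/2), (_y, v(a))) = C1 + a/3


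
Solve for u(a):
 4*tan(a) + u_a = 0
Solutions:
 u(a) = C1 + 4*log(cos(a))


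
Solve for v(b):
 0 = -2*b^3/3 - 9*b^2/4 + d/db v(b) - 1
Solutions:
 v(b) = C1 + b^4/6 + 3*b^3/4 + b


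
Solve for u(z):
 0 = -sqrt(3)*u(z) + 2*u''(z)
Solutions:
 u(z) = C1*exp(-sqrt(2)*3^(1/4)*z/2) + C2*exp(sqrt(2)*3^(1/4)*z/2)


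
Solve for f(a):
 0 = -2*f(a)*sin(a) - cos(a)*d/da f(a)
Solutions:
 f(a) = C1*cos(a)^2


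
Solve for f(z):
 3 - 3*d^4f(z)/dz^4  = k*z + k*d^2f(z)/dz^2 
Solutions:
 f(z) = C1 + C2*z + C3*exp(-sqrt(3)*z*sqrt(-k)/3) + C4*exp(sqrt(3)*z*sqrt(-k)/3) - z^3/6 + 3*z^2/(2*k)


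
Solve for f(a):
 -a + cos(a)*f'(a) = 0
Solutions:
 f(a) = C1 + Integral(a/cos(a), a)


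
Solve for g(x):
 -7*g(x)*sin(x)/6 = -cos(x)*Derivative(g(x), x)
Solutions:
 g(x) = C1/cos(x)^(7/6)


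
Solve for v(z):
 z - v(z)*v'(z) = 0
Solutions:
 v(z) = -sqrt(C1 + z^2)
 v(z) = sqrt(C1 + z^2)


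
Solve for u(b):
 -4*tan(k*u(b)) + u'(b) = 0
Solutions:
 u(b) = Piecewise((-asin(exp(C1*k + 4*b*k))/k + pi/k, Ne(k, 0)), (nan, True))
 u(b) = Piecewise((asin(exp(C1*k + 4*b*k))/k, Ne(k, 0)), (nan, True))


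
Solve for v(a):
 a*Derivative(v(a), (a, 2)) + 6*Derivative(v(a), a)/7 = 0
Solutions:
 v(a) = C1 + C2*a^(1/7)


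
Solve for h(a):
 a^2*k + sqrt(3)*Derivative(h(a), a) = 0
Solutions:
 h(a) = C1 - sqrt(3)*a^3*k/9


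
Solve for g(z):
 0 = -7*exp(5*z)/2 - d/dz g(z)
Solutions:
 g(z) = C1 - 7*exp(5*z)/10


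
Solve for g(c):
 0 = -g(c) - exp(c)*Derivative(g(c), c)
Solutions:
 g(c) = C1*exp(exp(-c))


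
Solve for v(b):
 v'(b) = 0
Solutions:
 v(b) = C1


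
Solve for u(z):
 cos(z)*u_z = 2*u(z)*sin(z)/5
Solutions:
 u(z) = C1/cos(z)^(2/5)


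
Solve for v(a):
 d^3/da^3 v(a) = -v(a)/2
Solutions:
 v(a) = C3*exp(-2^(2/3)*a/2) + (C1*sin(2^(2/3)*sqrt(3)*a/4) + C2*cos(2^(2/3)*sqrt(3)*a/4))*exp(2^(2/3)*a/4)


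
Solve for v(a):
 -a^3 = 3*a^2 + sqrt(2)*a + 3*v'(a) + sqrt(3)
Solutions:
 v(a) = C1 - a^4/12 - a^3/3 - sqrt(2)*a^2/6 - sqrt(3)*a/3


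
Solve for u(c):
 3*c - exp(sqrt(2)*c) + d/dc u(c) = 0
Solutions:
 u(c) = C1 - 3*c^2/2 + sqrt(2)*exp(sqrt(2)*c)/2


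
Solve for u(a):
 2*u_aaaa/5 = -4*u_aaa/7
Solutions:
 u(a) = C1 + C2*a + C3*a^2 + C4*exp(-10*a/7)


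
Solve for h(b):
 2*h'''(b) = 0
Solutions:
 h(b) = C1 + C2*b + C3*b^2


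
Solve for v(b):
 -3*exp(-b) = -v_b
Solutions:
 v(b) = C1 - 3*exp(-b)


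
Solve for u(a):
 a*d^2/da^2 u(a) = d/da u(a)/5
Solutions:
 u(a) = C1 + C2*a^(6/5)


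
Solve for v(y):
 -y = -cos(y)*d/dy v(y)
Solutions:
 v(y) = C1 + Integral(y/cos(y), y)


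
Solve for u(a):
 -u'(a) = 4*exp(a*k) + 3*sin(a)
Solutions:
 u(a) = C1 + 3*cos(a) - 4*exp(a*k)/k


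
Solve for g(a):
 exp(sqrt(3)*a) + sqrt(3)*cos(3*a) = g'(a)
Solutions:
 g(a) = C1 + sqrt(3)*exp(sqrt(3)*a)/3 + sqrt(3)*sin(3*a)/3


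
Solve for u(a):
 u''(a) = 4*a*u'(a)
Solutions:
 u(a) = C1 + C2*erfi(sqrt(2)*a)


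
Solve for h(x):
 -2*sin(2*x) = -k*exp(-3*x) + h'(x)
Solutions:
 h(x) = C1 - k*exp(-3*x)/3 + cos(2*x)


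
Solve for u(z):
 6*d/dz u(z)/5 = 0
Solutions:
 u(z) = C1


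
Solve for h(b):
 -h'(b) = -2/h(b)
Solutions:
 h(b) = -sqrt(C1 + 4*b)
 h(b) = sqrt(C1 + 4*b)


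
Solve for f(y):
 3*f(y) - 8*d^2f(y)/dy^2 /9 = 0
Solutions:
 f(y) = C1*exp(-3*sqrt(6)*y/4) + C2*exp(3*sqrt(6)*y/4)


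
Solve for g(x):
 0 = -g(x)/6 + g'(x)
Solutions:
 g(x) = C1*exp(x/6)


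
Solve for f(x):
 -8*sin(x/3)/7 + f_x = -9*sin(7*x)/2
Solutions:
 f(x) = C1 - 24*cos(x/3)/7 + 9*cos(7*x)/14


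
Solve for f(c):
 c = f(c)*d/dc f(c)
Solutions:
 f(c) = -sqrt(C1 + c^2)
 f(c) = sqrt(C1 + c^2)


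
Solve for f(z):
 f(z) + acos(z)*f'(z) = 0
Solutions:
 f(z) = C1*exp(-Integral(1/acos(z), z))


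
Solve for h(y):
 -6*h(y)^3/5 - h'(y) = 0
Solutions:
 h(y) = -sqrt(10)*sqrt(-1/(C1 - 6*y))/2
 h(y) = sqrt(10)*sqrt(-1/(C1 - 6*y))/2


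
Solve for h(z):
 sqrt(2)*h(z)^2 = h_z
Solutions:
 h(z) = -1/(C1 + sqrt(2)*z)


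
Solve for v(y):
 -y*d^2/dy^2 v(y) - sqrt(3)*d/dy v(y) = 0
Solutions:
 v(y) = C1 + C2*y^(1 - sqrt(3))


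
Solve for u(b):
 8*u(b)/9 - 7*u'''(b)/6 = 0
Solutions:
 u(b) = C3*exp(2*2^(1/3)*21^(2/3)*b/21) + (C1*sin(2^(1/3)*3^(1/6)*7^(2/3)*b/7) + C2*cos(2^(1/3)*3^(1/6)*7^(2/3)*b/7))*exp(-2^(1/3)*21^(2/3)*b/21)


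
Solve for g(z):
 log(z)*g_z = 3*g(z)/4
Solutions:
 g(z) = C1*exp(3*li(z)/4)


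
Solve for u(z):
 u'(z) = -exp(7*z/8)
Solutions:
 u(z) = C1 - 8*exp(7*z/8)/7


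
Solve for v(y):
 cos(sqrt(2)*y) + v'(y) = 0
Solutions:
 v(y) = C1 - sqrt(2)*sin(sqrt(2)*y)/2


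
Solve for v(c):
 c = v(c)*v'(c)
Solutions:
 v(c) = -sqrt(C1 + c^2)
 v(c) = sqrt(C1 + c^2)


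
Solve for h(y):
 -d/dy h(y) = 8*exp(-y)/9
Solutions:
 h(y) = C1 + 8*exp(-y)/9


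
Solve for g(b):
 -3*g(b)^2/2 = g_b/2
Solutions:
 g(b) = 1/(C1 + 3*b)


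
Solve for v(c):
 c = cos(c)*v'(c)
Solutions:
 v(c) = C1 + Integral(c/cos(c), c)


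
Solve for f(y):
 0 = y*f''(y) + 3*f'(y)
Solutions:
 f(y) = C1 + C2/y^2


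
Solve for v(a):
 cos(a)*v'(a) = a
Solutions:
 v(a) = C1 + Integral(a/cos(a), a)


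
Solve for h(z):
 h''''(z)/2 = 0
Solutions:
 h(z) = C1 + C2*z + C3*z^2 + C4*z^3


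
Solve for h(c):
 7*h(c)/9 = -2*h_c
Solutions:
 h(c) = C1*exp(-7*c/18)


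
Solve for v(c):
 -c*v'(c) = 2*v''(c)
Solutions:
 v(c) = C1 + C2*erf(c/2)


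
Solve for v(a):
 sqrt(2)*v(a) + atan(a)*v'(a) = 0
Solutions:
 v(a) = C1*exp(-sqrt(2)*Integral(1/atan(a), a))


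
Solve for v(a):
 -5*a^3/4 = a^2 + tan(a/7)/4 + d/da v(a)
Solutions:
 v(a) = C1 - 5*a^4/16 - a^3/3 + 7*log(cos(a/7))/4


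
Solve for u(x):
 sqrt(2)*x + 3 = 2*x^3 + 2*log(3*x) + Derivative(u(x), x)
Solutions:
 u(x) = C1 - x^4/2 + sqrt(2)*x^2/2 - 2*x*log(x) - 2*x*log(3) + 5*x


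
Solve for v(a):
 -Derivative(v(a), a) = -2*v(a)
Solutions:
 v(a) = C1*exp(2*a)


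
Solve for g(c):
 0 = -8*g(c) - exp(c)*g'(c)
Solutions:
 g(c) = C1*exp(8*exp(-c))


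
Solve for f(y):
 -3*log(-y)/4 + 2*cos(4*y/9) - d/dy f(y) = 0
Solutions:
 f(y) = C1 - 3*y*log(-y)/4 + 3*y/4 + 9*sin(4*y/9)/2


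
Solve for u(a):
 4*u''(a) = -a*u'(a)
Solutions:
 u(a) = C1 + C2*erf(sqrt(2)*a/4)


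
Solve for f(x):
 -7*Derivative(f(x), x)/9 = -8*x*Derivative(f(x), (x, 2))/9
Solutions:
 f(x) = C1 + C2*x^(15/8)


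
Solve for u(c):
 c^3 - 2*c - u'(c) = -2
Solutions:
 u(c) = C1 + c^4/4 - c^2 + 2*c


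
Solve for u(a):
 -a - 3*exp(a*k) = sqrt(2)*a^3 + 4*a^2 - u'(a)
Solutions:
 u(a) = C1 + sqrt(2)*a^4/4 + 4*a^3/3 + a^2/2 + 3*exp(a*k)/k


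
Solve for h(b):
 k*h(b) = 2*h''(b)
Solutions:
 h(b) = C1*exp(-sqrt(2)*b*sqrt(k)/2) + C2*exp(sqrt(2)*b*sqrt(k)/2)


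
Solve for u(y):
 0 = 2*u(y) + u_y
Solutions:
 u(y) = C1*exp(-2*y)


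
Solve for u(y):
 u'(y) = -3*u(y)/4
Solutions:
 u(y) = C1*exp(-3*y/4)


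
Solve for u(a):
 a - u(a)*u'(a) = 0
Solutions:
 u(a) = -sqrt(C1 + a^2)
 u(a) = sqrt(C1 + a^2)


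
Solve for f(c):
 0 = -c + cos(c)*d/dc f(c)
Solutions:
 f(c) = C1 + Integral(c/cos(c), c)


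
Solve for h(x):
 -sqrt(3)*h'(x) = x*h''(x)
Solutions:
 h(x) = C1 + C2*x^(1 - sqrt(3))


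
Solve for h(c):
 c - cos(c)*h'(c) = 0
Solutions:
 h(c) = C1 + Integral(c/cos(c), c)


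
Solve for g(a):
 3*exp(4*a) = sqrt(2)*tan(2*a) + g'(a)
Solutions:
 g(a) = C1 + 3*exp(4*a)/4 + sqrt(2)*log(cos(2*a))/2


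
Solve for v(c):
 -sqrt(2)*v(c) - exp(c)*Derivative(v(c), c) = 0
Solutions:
 v(c) = C1*exp(sqrt(2)*exp(-c))


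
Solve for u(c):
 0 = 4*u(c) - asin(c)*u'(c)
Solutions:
 u(c) = C1*exp(4*Integral(1/asin(c), c))


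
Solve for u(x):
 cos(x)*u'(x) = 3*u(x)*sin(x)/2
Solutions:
 u(x) = C1/cos(x)^(3/2)


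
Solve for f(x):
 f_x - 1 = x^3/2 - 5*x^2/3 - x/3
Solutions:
 f(x) = C1 + x^4/8 - 5*x^3/9 - x^2/6 + x


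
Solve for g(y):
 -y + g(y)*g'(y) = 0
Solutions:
 g(y) = -sqrt(C1 + y^2)
 g(y) = sqrt(C1 + y^2)


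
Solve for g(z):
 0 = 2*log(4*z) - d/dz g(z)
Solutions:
 g(z) = C1 + 2*z*log(z) - 2*z + z*log(16)


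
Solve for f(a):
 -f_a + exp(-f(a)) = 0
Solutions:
 f(a) = log(C1 + a)


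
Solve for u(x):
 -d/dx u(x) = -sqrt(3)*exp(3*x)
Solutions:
 u(x) = C1 + sqrt(3)*exp(3*x)/3


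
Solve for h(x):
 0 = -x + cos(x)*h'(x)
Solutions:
 h(x) = C1 + Integral(x/cos(x), x)


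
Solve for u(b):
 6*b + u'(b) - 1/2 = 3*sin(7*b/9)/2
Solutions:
 u(b) = C1 - 3*b^2 + b/2 - 27*cos(7*b/9)/14


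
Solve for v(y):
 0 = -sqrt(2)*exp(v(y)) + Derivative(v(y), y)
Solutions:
 v(y) = log(-1/(C1 + sqrt(2)*y))


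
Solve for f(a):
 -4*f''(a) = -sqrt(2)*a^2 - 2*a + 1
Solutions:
 f(a) = C1 + C2*a + sqrt(2)*a^4/48 + a^3/12 - a^2/8


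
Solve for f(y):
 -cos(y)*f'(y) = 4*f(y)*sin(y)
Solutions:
 f(y) = C1*cos(y)^4


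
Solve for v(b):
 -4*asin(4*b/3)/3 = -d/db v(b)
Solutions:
 v(b) = C1 + 4*b*asin(4*b/3)/3 + sqrt(9 - 16*b^2)/3


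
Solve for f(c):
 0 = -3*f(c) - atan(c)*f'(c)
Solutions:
 f(c) = C1*exp(-3*Integral(1/atan(c), c))


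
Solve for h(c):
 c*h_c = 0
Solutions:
 h(c) = C1


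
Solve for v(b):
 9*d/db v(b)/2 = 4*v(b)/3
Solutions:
 v(b) = C1*exp(8*b/27)


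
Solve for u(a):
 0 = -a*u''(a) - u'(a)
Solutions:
 u(a) = C1 + C2*log(a)


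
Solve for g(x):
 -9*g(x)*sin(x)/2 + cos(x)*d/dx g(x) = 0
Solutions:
 g(x) = C1/cos(x)^(9/2)


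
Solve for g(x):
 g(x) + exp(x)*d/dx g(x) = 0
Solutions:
 g(x) = C1*exp(exp(-x))


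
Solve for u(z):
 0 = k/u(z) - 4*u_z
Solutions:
 u(z) = -sqrt(C1 + 2*k*z)/2
 u(z) = sqrt(C1 + 2*k*z)/2


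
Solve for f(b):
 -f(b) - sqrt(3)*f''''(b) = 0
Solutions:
 f(b) = (C1*sin(sqrt(2)*3^(7/8)*b/6) + C2*cos(sqrt(2)*3^(7/8)*b/6))*exp(-sqrt(2)*3^(7/8)*b/6) + (C3*sin(sqrt(2)*3^(7/8)*b/6) + C4*cos(sqrt(2)*3^(7/8)*b/6))*exp(sqrt(2)*3^(7/8)*b/6)


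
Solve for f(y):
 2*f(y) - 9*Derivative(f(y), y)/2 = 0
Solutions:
 f(y) = C1*exp(4*y/9)


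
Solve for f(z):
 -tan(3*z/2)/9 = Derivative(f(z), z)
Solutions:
 f(z) = C1 + 2*log(cos(3*z/2))/27


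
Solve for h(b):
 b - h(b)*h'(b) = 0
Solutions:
 h(b) = -sqrt(C1 + b^2)
 h(b) = sqrt(C1 + b^2)


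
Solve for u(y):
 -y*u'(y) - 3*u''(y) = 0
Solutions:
 u(y) = C1 + C2*erf(sqrt(6)*y/6)


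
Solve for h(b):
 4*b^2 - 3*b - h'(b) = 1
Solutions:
 h(b) = C1 + 4*b^3/3 - 3*b^2/2 - b


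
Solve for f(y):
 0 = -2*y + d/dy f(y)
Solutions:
 f(y) = C1 + y^2


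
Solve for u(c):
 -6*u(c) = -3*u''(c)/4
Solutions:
 u(c) = C1*exp(-2*sqrt(2)*c) + C2*exp(2*sqrt(2)*c)


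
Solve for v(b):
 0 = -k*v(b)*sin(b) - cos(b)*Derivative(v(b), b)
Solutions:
 v(b) = C1*exp(k*log(cos(b)))


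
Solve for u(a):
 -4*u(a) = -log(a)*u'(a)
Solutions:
 u(a) = C1*exp(4*li(a))


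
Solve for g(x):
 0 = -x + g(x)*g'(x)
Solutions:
 g(x) = -sqrt(C1 + x^2)
 g(x) = sqrt(C1 + x^2)


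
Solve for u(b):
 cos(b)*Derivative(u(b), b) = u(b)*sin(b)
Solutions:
 u(b) = C1/cos(b)


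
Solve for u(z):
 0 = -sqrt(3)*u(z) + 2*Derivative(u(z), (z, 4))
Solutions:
 u(z) = C1*exp(-2^(3/4)*3^(1/8)*z/2) + C2*exp(2^(3/4)*3^(1/8)*z/2) + C3*sin(2^(3/4)*3^(1/8)*z/2) + C4*cos(2^(3/4)*3^(1/8)*z/2)


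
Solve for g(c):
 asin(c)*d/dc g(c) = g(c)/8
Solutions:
 g(c) = C1*exp(Integral(1/asin(c), c)/8)


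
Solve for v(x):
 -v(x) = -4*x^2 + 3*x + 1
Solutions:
 v(x) = 4*x^2 - 3*x - 1


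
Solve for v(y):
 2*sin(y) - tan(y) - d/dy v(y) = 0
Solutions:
 v(y) = C1 + log(cos(y)) - 2*cos(y)


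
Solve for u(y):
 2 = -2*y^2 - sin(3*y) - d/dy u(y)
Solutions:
 u(y) = C1 - 2*y^3/3 - 2*y + cos(3*y)/3


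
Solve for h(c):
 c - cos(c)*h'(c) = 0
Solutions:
 h(c) = C1 + Integral(c/cos(c), c)


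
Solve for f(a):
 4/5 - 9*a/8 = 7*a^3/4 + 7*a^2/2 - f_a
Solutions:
 f(a) = C1 + 7*a^4/16 + 7*a^3/6 + 9*a^2/16 - 4*a/5


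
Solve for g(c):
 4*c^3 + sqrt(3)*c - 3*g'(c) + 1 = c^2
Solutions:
 g(c) = C1 + c^4/3 - c^3/9 + sqrt(3)*c^2/6 + c/3


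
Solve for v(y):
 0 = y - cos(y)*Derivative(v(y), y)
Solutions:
 v(y) = C1 + Integral(y/cos(y), y)


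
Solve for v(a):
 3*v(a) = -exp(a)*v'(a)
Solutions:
 v(a) = C1*exp(3*exp(-a))


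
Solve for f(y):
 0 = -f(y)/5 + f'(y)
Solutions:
 f(y) = C1*exp(y/5)


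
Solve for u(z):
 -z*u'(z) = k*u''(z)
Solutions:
 u(z) = C1 + C2*sqrt(k)*erf(sqrt(2)*z*sqrt(1/k)/2)


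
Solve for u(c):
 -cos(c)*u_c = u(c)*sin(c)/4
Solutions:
 u(c) = C1*cos(c)^(1/4)


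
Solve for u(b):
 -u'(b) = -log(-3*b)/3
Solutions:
 u(b) = C1 + b*log(-b)/3 + b*(-1 + log(3))/3


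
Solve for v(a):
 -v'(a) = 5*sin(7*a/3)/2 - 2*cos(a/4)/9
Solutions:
 v(a) = C1 + 8*sin(a/4)/9 + 15*cos(7*a/3)/14


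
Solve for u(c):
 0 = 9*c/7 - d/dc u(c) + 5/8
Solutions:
 u(c) = C1 + 9*c^2/14 + 5*c/8


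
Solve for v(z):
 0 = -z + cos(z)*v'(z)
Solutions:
 v(z) = C1 + Integral(z/cos(z), z)


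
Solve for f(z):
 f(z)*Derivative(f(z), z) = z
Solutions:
 f(z) = -sqrt(C1 + z^2)
 f(z) = sqrt(C1 + z^2)


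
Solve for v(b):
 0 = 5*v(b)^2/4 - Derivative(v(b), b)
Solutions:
 v(b) = -4/(C1 + 5*b)


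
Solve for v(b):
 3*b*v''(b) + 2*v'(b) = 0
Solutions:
 v(b) = C1 + C2*b^(1/3)


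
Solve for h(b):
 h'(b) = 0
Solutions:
 h(b) = C1


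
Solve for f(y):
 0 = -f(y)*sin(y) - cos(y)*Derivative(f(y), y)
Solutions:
 f(y) = C1*cos(y)


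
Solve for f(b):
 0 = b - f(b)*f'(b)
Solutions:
 f(b) = -sqrt(C1 + b^2)
 f(b) = sqrt(C1 + b^2)


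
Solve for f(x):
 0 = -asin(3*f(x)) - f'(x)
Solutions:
 Integral(1/asin(3*_y), (_y, f(x))) = C1 - x


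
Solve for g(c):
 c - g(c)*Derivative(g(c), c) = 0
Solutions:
 g(c) = -sqrt(C1 + c^2)
 g(c) = sqrt(C1 + c^2)


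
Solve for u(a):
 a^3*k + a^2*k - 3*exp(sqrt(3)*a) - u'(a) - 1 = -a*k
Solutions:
 u(a) = C1 + a^4*k/4 + a^3*k/3 + a^2*k/2 - a - sqrt(3)*exp(sqrt(3)*a)


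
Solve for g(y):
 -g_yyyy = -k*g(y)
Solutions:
 g(y) = C1*exp(-k^(1/4)*y) + C2*exp(k^(1/4)*y) + C3*exp(-I*k^(1/4)*y) + C4*exp(I*k^(1/4)*y)


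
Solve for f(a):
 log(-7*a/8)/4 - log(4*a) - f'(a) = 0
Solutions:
 f(a) = C1 - 3*a*log(a)/4 + a*(-3*log(2) + log(14)/4 + 3/4 + I*pi/4)


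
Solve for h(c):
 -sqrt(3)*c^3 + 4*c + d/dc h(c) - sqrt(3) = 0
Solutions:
 h(c) = C1 + sqrt(3)*c^4/4 - 2*c^2 + sqrt(3)*c


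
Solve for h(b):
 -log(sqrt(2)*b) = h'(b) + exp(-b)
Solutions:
 h(b) = C1 - b*log(b) + b*(1 - log(2)/2) + exp(-b)


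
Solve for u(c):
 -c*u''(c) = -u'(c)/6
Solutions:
 u(c) = C1 + C2*c^(7/6)


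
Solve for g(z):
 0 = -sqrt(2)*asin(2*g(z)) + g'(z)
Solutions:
 Integral(1/asin(2*_y), (_y, g(z))) = C1 + sqrt(2)*z


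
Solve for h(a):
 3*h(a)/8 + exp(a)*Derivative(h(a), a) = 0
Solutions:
 h(a) = C1*exp(3*exp(-a)/8)


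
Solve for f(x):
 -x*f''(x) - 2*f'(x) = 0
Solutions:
 f(x) = C1 + C2/x


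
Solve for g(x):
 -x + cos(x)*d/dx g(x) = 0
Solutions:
 g(x) = C1 + Integral(x/cos(x), x)


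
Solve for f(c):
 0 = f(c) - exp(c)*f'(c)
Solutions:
 f(c) = C1*exp(-exp(-c))


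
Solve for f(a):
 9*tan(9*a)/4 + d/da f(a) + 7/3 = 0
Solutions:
 f(a) = C1 - 7*a/3 + log(cos(9*a))/4


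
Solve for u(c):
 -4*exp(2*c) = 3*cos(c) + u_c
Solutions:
 u(c) = C1 - 2*exp(2*c) - 3*sin(c)


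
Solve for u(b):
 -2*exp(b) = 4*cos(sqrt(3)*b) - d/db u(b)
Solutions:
 u(b) = C1 + 2*exp(b) + 4*sqrt(3)*sin(sqrt(3)*b)/3


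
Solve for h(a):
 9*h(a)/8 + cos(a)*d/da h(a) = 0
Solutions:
 h(a) = C1*(sin(a) - 1)^(9/16)/(sin(a) + 1)^(9/16)


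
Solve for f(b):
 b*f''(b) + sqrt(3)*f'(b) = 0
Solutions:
 f(b) = C1 + C2*b^(1 - sqrt(3))


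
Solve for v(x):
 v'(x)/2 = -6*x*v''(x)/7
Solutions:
 v(x) = C1 + C2*x^(5/12)


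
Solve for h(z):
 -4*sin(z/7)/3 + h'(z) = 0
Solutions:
 h(z) = C1 - 28*cos(z/7)/3


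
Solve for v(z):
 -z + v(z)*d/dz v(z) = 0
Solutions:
 v(z) = -sqrt(C1 + z^2)
 v(z) = sqrt(C1 + z^2)


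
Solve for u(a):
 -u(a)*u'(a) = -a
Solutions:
 u(a) = -sqrt(C1 + a^2)
 u(a) = sqrt(C1 + a^2)


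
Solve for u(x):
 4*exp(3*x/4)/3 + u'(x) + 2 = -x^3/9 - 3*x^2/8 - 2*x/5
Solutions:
 u(x) = C1 - x^4/36 - x^3/8 - x^2/5 - 2*x - 16*exp(3*x/4)/9


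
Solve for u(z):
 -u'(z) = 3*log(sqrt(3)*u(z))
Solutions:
 2*Integral(1/(2*log(_y) + log(3)), (_y, u(z)))/3 = C1 - z


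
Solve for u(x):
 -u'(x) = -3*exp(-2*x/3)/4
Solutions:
 u(x) = C1 - 9*exp(-2*x/3)/8


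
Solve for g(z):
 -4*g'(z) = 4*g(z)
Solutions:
 g(z) = C1*exp(-z)


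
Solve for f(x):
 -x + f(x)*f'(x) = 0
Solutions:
 f(x) = -sqrt(C1 + x^2)
 f(x) = sqrt(C1 + x^2)


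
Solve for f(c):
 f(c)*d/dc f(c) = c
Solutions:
 f(c) = -sqrt(C1 + c^2)
 f(c) = sqrt(C1 + c^2)


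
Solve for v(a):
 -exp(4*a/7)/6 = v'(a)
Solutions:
 v(a) = C1 - 7*exp(4*a/7)/24


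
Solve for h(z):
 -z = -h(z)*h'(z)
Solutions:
 h(z) = -sqrt(C1 + z^2)
 h(z) = sqrt(C1 + z^2)


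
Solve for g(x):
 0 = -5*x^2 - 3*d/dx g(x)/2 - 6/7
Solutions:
 g(x) = C1 - 10*x^3/9 - 4*x/7


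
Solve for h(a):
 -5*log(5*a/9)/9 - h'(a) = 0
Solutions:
 h(a) = C1 - 5*a*log(a)/9 - 5*a*log(5)/9 + 5*a/9 + 10*a*log(3)/9


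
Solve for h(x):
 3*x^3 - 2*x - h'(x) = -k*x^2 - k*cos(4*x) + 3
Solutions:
 h(x) = C1 + k*x^3/3 + k*sin(4*x)/4 + 3*x^4/4 - x^2 - 3*x


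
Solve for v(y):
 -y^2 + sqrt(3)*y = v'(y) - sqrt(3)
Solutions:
 v(y) = C1 - y^3/3 + sqrt(3)*y^2/2 + sqrt(3)*y


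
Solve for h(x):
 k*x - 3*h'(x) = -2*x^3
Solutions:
 h(x) = C1 + k*x^2/6 + x^4/6


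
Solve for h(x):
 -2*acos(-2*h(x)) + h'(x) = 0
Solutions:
 Integral(1/acos(-2*_y), (_y, h(x))) = C1 + 2*x


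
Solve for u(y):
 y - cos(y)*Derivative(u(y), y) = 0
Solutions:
 u(y) = C1 + Integral(y/cos(y), y)


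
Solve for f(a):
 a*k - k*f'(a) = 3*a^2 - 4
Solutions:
 f(a) = C1 - a^3/k + a^2/2 + 4*a/k


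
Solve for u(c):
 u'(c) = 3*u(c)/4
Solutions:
 u(c) = C1*exp(3*c/4)


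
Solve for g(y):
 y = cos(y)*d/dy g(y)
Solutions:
 g(y) = C1 + Integral(y/cos(y), y)


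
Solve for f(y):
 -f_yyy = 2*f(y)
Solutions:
 f(y) = C3*exp(-2^(1/3)*y) + (C1*sin(2^(1/3)*sqrt(3)*y/2) + C2*cos(2^(1/3)*sqrt(3)*y/2))*exp(2^(1/3)*y/2)


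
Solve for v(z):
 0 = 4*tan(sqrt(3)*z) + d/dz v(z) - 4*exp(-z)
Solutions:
 v(z) = C1 - 2*sqrt(3)*log(tan(sqrt(3)*z)^2 + 1)/3 - 4*exp(-z)


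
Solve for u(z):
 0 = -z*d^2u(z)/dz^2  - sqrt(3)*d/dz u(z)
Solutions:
 u(z) = C1 + C2*z^(1 - sqrt(3))


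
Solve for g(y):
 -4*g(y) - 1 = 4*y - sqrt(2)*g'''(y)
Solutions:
 g(y) = C3*exp(sqrt(2)*y) - y + (C1*sin(sqrt(6)*y/2) + C2*cos(sqrt(6)*y/2))*exp(-sqrt(2)*y/2) - 1/4


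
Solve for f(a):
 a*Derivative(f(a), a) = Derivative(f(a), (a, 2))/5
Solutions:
 f(a) = C1 + C2*erfi(sqrt(10)*a/2)


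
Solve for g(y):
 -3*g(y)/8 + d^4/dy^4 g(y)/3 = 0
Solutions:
 g(y) = C1*exp(-2^(1/4)*sqrt(3)*y/2) + C2*exp(2^(1/4)*sqrt(3)*y/2) + C3*sin(2^(1/4)*sqrt(3)*y/2) + C4*cos(2^(1/4)*sqrt(3)*y/2)


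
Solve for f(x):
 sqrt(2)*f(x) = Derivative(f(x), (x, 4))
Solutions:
 f(x) = C1*exp(-2^(1/8)*x) + C2*exp(2^(1/8)*x) + C3*sin(2^(1/8)*x) + C4*cos(2^(1/8)*x)


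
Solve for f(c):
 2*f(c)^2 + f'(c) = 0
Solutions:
 f(c) = 1/(C1 + 2*c)


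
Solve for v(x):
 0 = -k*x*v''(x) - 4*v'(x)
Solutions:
 v(x) = C1 + x^(((re(k) - 4)*re(k) + im(k)^2)/(re(k)^2 + im(k)^2))*(C2*sin(4*log(x)*Abs(im(k))/(re(k)^2 + im(k)^2)) + C3*cos(4*log(x)*im(k)/(re(k)^2 + im(k)^2)))


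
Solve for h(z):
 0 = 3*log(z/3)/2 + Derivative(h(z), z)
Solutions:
 h(z) = C1 - 3*z*log(z)/2 + 3*z/2 + 3*z*log(3)/2


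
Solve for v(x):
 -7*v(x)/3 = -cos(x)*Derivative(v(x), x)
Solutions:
 v(x) = C1*(sin(x) + 1)^(7/6)/(sin(x) - 1)^(7/6)


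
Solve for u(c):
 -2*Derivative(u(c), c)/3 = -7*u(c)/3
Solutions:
 u(c) = C1*exp(7*c/2)


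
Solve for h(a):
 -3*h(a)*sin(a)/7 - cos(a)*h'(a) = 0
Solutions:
 h(a) = C1*cos(a)^(3/7)


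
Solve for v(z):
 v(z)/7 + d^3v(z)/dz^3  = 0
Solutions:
 v(z) = C3*exp(-7^(2/3)*z/7) + (C1*sin(sqrt(3)*7^(2/3)*z/14) + C2*cos(sqrt(3)*7^(2/3)*z/14))*exp(7^(2/3)*z/14)


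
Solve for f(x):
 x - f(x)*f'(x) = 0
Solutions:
 f(x) = -sqrt(C1 + x^2)
 f(x) = sqrt(C1 + x^2)


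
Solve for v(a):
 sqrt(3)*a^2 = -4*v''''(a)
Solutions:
 v(a) = C1 + C2*a + C3*a^2 + C4*a^3 - sqrt(3)*a^6/1440


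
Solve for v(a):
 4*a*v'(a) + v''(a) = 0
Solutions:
 v(a) = C1 + C2*erf(sqrt(2)*a)


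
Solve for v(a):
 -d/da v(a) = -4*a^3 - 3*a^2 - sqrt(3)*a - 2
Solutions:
 v(a) = C1 + a^4 + a^3 + sqrt(3)*a^2/2 + 2*a


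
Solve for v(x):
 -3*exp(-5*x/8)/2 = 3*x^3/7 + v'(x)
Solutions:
 v(x) = C1 - 3*x^4/28 + 12*exp(-5*x/8)/5


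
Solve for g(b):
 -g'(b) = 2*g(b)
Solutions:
 g(b) = C1*exp(-2*b)


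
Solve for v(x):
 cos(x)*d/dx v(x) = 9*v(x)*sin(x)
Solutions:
 v(x) = C1/cos(x)^9


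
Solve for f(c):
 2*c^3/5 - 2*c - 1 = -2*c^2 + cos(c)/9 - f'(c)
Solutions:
 f(c) = C1 - c^4/10 - 2*c^3/3 + c^2 + c + sin(c)/9


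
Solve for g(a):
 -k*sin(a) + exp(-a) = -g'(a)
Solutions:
 g(a) = C1 - k*cos(a) + exp(-a)


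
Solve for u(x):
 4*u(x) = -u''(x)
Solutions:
 u(x) = C1*sin(2*x) + C2*cos(2*x)


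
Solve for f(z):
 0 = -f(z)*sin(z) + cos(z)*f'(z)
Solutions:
 f(z) = C1/cos(z)


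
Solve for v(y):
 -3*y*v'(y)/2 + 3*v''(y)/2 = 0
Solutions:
 v(y) = C1 + C2*erfi(sqrt(2)*y/2)


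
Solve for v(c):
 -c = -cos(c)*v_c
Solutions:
 v(c) = C1 + Integral(c/cos(c), c)


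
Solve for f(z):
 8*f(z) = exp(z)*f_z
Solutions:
 f(z) = C1*exp(-8*exp(-z))


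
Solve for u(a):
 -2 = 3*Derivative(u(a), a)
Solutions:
 u(a) = C1 - 2*a/3


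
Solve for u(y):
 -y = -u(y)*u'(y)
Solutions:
 u(y) = -sqrt(C1 + y^2)
 u(y) = sqrt(C1 + y^2)


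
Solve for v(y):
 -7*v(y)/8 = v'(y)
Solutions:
 v(y) = C1*exp(-7*y/8)


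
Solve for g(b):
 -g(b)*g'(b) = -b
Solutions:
 g(b) = -sqrt(C1 + b^2)
 g(b) = sqrt(C1 + b^2)


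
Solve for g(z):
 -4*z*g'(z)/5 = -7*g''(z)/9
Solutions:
 g(z) = C1 + C2*erfi(3*sqrt(70)*z/35)


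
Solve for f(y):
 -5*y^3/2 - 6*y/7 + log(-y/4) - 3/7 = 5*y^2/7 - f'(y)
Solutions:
 f(y) = C1 + 5*y^4/8 + 5*y^3/21 + 3*y^2/7 - y*log(-y) + y*(2*log(2) + 10/7)


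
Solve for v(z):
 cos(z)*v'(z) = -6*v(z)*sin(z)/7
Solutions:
 v(z) = C1*cos(z)^(6/7)


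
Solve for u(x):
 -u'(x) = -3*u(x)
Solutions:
 u(x) = C1*exp(3*x)


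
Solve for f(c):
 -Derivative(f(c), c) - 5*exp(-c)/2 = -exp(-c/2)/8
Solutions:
 f(c) = C1 + 5*exp(-c)/2 - exp(-c/2)/4


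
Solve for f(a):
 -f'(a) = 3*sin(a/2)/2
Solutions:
 f(a) = C1 + 3*cos(a/2)


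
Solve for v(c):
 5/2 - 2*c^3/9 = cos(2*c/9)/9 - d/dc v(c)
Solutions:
 v(c) = C1 + c^4/18 - 5*c/2 + sin(2*c/9)/2


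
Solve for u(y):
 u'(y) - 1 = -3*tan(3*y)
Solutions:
 u(y) = C1 + y + log(cos(3*y))


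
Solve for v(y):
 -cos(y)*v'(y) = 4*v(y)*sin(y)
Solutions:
 v(y) = C1*cos(y)^4


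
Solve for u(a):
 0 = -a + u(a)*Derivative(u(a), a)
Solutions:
 u(a) = -sqrt(C1 + a^2)
 u(a) = sqrt(C1 + a^2)


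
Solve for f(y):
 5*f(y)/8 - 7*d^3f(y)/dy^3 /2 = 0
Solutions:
 f(y) = C3*exp(490^(1/3)*y/14) + (C1*sin(sqrt(3)*490^(1/3)*y/28) + C2*cos(sqrt(3)*490^(1/3)*y/28))*exp(-490^(1/3)*y/28)


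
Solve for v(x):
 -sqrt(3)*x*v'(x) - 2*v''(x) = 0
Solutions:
 v(x) = C1 + C2*erf(3^(1/4)*x/2)


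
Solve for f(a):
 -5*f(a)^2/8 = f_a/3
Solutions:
 f(a) = 8/(C1 + 15*a)


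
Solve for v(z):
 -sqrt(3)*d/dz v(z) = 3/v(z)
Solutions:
 v(z) = -sqrt(C1 - 2*sqrt(3)*z)
 v(z) = sqrt(C1 - 2*sqrt(3)*z)


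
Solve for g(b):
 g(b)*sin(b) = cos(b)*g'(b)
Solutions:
 g(b) = C1/cos(b)


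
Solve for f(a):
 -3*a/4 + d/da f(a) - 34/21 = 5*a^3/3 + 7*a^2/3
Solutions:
 f(a) = C1 + 5*a^4/12 + 7*a^3/9 + 3*a^2/8 + 34*a/21


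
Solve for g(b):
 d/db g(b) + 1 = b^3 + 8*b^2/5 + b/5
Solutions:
 g(b) = C1 + b^4/4 + 8*b^3/15 + b^2/10 - b


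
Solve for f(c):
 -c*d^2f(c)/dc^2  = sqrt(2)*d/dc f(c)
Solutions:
 f(c) = C1 + C2*c^(1 - sqrt(2))


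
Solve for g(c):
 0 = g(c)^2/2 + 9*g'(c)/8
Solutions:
 g(c) = 9/(C1 + 4*c)


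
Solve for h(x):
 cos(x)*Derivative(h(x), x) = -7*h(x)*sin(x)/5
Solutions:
 h(x) = C1*cos(x)^(7/5)


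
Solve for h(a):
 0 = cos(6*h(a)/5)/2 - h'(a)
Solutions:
 -a/2 - 5*log(sin(6*h(a)/5) - 1)/12 + 5*log(sin(6*h(a)/5) + 1)/12 = C1


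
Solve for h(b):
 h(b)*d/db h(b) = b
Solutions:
 h(b) = -sqrt(C1 + b^2)
 h(b) = sqrt(C1 + b^2)


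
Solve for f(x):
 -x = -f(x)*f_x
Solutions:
 f(x) = -sqrt(C1 + x^2)
 f(x) = sqrt(C1 + x^2)


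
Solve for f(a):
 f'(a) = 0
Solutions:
 f(a) = C1


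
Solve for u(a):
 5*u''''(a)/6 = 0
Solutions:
 u(a) = C1 + C2*a + C3*a^2 + C4*a^3


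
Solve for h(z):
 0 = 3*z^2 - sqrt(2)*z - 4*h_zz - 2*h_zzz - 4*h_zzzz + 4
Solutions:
 h(z) = C1 + C2*z + z^4/16 + z^3*(-3 - sqrt(2))/24 + z^2*(-1 + sqrt(2))/16 + (C3*sin(sqrt(15)*z/4) + C4*cos(sqrt(15)*z/4))*exp(-z/4)


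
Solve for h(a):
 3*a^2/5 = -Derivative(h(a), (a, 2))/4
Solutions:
 h(a) = C1 + C2*a - a^4/5


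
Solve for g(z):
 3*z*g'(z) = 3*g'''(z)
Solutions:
 g(z) = C1 + Integral(C2*airyai(z) + C3*airybi(z), z)


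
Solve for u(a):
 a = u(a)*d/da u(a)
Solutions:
 u(a) = -sqrt(C1 + a^2)
 u(a) = sqrt(C1 + a^2)


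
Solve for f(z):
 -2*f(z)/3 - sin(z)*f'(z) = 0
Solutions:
 f(z) = C1*(cos(z) + 1)^(1/3)/(cos(z) - 1)^(1/3)


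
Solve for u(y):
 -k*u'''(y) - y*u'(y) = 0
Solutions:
 u(y) = C1 + Integral(C2*airyai(y*(-1/k)^(1/3)) + C3*airybi(y*(-1/k)^(1/3)), y)


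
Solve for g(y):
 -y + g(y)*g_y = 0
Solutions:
 g(y) = -sqrt(C1 + y^2)
 g(y) = sqrt(C1 + y^2)


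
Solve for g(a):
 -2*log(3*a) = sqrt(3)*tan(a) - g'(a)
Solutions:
 g(a) = C1 + 2*a*log(a) - 2*a + 2*a*log(3) - sqrt(3)*log(cos(a))


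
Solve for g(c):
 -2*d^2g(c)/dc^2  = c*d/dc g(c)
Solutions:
 g(c) = C1 + C2*erf(c/2)


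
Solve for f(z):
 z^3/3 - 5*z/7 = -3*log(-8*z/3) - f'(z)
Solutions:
 f(z) = C1 - z^4/12 + 5*z^2/14 - 3*z*log(-z) + 3*z*(-3*log(2) + 1 + log(3))


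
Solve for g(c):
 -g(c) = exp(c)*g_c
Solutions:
 g(c) = C1*exp(exp(-c))


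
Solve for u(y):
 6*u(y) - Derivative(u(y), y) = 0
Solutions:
 u(y) = C1*exp(6*y)


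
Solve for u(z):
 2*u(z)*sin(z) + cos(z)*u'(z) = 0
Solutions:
 u(z) = C1*cos(z)^2


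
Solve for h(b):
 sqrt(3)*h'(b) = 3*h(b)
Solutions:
 h(b) = C1*exp(sqrt(3)*b)


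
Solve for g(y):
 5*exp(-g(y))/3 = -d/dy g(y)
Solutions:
 g(y) = log(C1 - 5*y/3)


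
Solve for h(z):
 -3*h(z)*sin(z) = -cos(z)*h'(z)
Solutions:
 h(z) = C1/cos(z)^3


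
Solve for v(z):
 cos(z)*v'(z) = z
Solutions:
 v(z) = C1 + Integral(z/cos(z), z)


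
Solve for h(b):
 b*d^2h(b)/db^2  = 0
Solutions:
 h(b) = C1 + C2*b


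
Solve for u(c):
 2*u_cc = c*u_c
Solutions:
 u(c) = C1 + C2*erfi(c/2)


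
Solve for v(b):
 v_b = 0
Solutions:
 v(b) = C1


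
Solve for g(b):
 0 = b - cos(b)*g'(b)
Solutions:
 g(b) = C1 + Integral(b/cos(b), b)


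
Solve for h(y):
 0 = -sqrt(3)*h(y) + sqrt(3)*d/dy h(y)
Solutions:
 h(y) = C1*exp(y)


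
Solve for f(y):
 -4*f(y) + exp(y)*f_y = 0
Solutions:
 f(y) = C1*exp(-4*exp(-y))


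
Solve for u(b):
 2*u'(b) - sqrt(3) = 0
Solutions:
 u(b) = C1 + sqrt(3)*b/2


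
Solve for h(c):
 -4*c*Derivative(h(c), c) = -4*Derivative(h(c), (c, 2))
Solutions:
 h(c) = C1 + C2*erfi(sqrt(2)*c/2)


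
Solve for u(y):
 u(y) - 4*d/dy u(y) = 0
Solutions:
 u(y) = C1*exp(y/4)


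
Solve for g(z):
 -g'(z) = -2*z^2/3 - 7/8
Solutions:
 g(z) = C1 + 2*z^3/9 + 7*z/8


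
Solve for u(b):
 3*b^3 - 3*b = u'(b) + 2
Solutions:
 u(b) = C1 + 3*b^4/4 - 3*b^2/2 - 2*b


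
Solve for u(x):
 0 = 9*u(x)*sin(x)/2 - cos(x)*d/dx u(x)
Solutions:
 u(x) = C1/cos(x)^(9/2)


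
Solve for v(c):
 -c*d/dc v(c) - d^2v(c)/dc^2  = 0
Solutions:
 v(c) = C1 + C2*erf(sqrt(2)*c/2)


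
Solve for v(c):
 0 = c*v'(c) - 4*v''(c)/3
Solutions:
 v(c) = C1 + C2*erfi(sqrt(6)*c/4)


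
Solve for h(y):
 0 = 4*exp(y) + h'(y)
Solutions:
 h(y) = C1 - 4*exp(y)


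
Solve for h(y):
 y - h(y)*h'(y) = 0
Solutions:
 h(y) = -sqrt(C1 + y^2)
 h(y) = sqrt(C1 + y^2)


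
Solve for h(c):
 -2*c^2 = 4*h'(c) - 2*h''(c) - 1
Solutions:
 h(c) = C1 + C2*exp(2*c) - c^3/6 - c^2/4


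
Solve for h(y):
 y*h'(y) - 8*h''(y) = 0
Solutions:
 h(y) = C1 + C2*erfi(y/4)


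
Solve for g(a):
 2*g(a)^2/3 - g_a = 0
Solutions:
 g(a) = -3/(C1 + 2*a)


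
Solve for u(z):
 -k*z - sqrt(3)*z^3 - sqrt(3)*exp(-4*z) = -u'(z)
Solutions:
 u(z) = C1 + k*z^2/2 + sqrt(3)*z^4/4 - sqrt(3)*exp(-4*z)/4


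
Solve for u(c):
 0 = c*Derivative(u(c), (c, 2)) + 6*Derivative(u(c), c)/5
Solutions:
 u(c) = C1 + C2/c^(1/5)


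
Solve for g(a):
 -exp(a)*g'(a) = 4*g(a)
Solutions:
 g(a) = C1*exp(4*exp(-a))


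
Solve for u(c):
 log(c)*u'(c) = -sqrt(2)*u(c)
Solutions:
 u(c) = C1*exp(-sqrt(2)*li(c))


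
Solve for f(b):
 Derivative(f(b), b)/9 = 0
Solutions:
 f(b) = C1


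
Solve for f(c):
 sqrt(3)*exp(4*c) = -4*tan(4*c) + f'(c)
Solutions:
 f(c) = C1 + sqrt(3)*exp(4*c)/4 - log(cos(4*c))


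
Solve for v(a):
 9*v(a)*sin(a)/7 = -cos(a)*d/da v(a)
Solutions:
 v(a) = C1*cos(a)^(9/7)


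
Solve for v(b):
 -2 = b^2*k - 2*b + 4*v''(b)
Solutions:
 v(b) = C1 + C2*b - b^4*k/48 + b^3/12 - b^2/4


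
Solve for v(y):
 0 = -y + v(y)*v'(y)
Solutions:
 v(y) = -sqrt(C1 + y^2)
 v(y) = sqrt(C1 + y^2)


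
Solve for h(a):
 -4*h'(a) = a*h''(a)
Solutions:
 h(a) = C1 + C2/a^3


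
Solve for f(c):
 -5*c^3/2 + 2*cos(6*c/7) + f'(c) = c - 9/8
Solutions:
 f(c) = C1 + 5*c^4/8 + c^2/2 - 9*c/8 - 7*sin(6*c/7)/3


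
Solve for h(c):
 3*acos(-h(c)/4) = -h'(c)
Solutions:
 Integral(1/acos(-_y/4), (_y, h(c))) = C1 - 3*c


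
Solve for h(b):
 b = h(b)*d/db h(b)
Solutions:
 h(b) = -sqrt(C1 + b^2)
 h(b) = sqrt(C1 + b^2)


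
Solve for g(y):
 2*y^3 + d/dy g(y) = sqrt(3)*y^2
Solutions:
 g(y) = C1 - y^4/2 + sqrt(3)*y^3/3


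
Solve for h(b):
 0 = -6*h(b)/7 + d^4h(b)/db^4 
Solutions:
 h(b) = C1*exp(-6^(1/4)*7^(3/4)*b/7) + C2*exp(6^(1/4)*7^(3/4)*b/7) + C3*sin(6^(1/4)*7^(3/4)*b/7) + C4*cos(6^(1/4)*7^(3/4)*b/7)


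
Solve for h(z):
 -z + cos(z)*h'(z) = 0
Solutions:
 h(z) = C1 + Integral(z/cos(z), z)


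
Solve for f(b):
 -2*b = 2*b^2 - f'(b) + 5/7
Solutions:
 f(b) = C1 + 2*b^3/3 + b^2 + 5*b/7


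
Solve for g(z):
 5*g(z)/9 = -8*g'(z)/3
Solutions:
 g(z) = C1*exp(-5*z/24)


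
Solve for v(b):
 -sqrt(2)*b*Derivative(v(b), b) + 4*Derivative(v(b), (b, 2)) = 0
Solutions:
 v(b) = C1 + C2*erfi(2^(3/4)*b/4)


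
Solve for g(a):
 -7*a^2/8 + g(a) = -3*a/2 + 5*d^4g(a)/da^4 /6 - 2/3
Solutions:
 g(a) = C1*exp(-5^(3/4)*6^(1/4)*a/5) + C2*exp(5^(3/4)*6^(1/4)*a/5) + C3*sin(5^(3/4)*6^(1/4)*a/5) + C4*cos(5^(3/4)*6^(1/4)*a/5) + 7*a^2/8 - 3*a/2 - 2/3


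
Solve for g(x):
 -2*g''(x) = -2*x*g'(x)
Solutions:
 g(x) = C1 + C2*erfi(sqrt(2)*x/2)


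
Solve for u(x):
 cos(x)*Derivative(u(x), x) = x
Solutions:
 u(x) = C1 + Integral(x/cos(x), x)


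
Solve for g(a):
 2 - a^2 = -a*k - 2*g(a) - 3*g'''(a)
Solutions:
 g(a) = C3*exp(-2^(1/3)*3^(2/3)*a/3) + a^2/2 - a*k/2 + (C1*sin(2^(1/3)*3^(1/6)*a/2) + C2*cos(2^(1/3)*3^(1/6)*a/2))*exp(2^(1/3)*3^(2/3)*a/6) - 1


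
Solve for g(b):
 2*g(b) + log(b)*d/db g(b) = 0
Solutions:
 g(b) = C1*exp(-2*li(b))


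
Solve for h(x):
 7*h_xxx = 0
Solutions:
 h(x) = C1 + C2*x + C3*x^2


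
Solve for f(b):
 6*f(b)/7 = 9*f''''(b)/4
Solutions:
 f(b) = C1*exp(-42^(3/4)*b/21) + C2*exp(42^(3/4)*b/21) + C3*sin(42^(3/4)*b/21) + C4*cos(42^(3/4)*b/21)


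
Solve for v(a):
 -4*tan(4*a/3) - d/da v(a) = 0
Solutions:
 v(a) = C1 + 3*log(cos(4*a/3))


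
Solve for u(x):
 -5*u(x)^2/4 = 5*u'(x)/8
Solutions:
 u(x) = 1/(C1 + 2*x)


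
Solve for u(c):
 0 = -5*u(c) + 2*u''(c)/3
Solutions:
 u(c) = C1*exp(-sqrt(30)*c/2) + C2*exp(sqrt(30)*c/2)


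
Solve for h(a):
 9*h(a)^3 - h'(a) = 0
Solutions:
 h(a) = -sqrt(2)*sqrt(-1/(C1 + 9*a))/2
 h(a) = sqrt(2)*sqrt(-1/(C1 + 9*a))/2


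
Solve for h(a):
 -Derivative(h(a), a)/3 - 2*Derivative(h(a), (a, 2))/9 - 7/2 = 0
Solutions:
 h(a) = C1 + C2*exp(-3*a/2) - 21*a/2


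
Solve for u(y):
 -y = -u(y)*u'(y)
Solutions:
 u(y) = -sqrt(C1 + y^2)
 u(y) = sqrt(C1 + y^2)


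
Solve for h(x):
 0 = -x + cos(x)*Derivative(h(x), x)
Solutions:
 h(x) = C1 + Integral(x/cos(x), x)


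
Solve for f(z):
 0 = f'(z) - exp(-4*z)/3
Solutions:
 f(z) = C1 - exp(-4*z)/12


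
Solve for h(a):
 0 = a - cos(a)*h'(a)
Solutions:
 h(a) = C1 + Integral(a/cos(a), a)


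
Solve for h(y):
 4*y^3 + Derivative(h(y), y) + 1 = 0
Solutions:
 h(y) = C1 - y^4 - y


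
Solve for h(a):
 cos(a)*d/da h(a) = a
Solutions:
 h(a) = C1 + Integral(a/cos(a), a)


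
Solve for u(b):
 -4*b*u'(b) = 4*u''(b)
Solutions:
 u(b) = C1 + C2*erf(sqrt(2)*b/2)


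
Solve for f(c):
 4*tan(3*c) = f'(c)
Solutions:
 f(c) = C1 - 4*log(cos(3*c))/3


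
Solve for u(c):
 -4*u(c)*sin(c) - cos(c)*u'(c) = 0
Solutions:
 u(c) = C1*cos(c)^4


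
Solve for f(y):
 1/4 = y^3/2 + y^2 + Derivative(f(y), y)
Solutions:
 f(y) = C1 - y^4/8 - y^3/3 + y/4


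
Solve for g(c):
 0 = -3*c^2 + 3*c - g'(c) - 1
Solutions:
 g(c) = C1 - c^3 + 3*c^2/2 - c


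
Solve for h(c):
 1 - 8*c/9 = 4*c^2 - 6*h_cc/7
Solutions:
 h(c) = C1 + C2*c + 7*c^4/18 + 14*c^3/81 - 7*c^2/12


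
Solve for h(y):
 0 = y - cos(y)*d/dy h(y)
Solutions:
 h(y) = C1 + Integral(y/cos(y), y)


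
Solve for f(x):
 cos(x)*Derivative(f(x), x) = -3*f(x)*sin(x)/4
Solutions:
 f(x) = C1*cos(x)^(3/4)


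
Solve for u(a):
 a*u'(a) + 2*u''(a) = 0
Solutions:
 u(a) = C1 + C2*erf(a/2)


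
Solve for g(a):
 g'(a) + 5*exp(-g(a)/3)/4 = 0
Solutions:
 g(a) = 3*log(C1 - 5*a/12)


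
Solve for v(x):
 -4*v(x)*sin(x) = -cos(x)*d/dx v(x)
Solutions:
 v(x) = C1/cos(x)^4


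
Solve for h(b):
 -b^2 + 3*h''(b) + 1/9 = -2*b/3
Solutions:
 h(b) = C1 + C2*b + b^4/36 - b^3/27 - b^2/54


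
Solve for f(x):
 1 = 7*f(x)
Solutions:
 f(x) = 1/7


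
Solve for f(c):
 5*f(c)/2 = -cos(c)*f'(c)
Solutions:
 f(c) = C1*(sin(c) - 1)^(5/4)/(sin(c) + 1)^(5/4)


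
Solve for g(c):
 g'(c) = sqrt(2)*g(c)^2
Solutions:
 g(c) = -1/(C1 + sqrt(2)*c)


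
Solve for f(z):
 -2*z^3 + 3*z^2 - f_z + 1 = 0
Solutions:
 f(z) = C1 - z^4/2 + z^3 + z


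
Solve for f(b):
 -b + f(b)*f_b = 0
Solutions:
 f(b) = -sqrt(C1 + b^2)
 f(b) = sqrt(C1 + b^2)


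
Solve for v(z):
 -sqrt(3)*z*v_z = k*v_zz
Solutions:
 v(z) = C1 + C2*sqrt(k)*erf(sqrt(2)*3^(1/4)*z*sqrt(1/k)/2)


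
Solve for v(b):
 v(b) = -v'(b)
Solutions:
 v(b) = C1*exp(-b)


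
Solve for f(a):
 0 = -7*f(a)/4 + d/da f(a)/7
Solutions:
 f(a) = C1*exp(49*a/4)


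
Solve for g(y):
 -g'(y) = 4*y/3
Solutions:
 g(y) = C1 - 2*y^2/3


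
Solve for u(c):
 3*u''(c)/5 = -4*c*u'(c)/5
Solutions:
 u(c) = C1 + C2*erf(sqrt(6)*c/3)


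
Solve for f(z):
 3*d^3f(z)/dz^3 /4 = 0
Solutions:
 f(z) = C1 + C2*z + C3*z^2


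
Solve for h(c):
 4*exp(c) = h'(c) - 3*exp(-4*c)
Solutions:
 h(c) = C1 + 4*exp(c) - 3*exp(-4*c)/4


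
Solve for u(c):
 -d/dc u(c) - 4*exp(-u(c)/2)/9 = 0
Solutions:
 u(c) = 2*log(C1 - 2*c/9)


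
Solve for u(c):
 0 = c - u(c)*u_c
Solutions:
 u(c) = -sqrt(C1 + c^2)
 u(c) = sqrt(C1 + c^2)
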